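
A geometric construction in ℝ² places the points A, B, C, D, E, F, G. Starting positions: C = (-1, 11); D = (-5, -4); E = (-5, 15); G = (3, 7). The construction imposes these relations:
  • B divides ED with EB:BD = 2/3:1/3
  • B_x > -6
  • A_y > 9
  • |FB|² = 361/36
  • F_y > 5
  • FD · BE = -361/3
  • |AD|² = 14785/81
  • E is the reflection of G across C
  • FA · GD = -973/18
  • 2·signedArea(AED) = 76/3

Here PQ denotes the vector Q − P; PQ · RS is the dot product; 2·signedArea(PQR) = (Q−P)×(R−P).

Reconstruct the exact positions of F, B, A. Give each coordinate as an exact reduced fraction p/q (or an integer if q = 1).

A = (-11/3, 85/9)
B = (-5, 7/3)
F = (-5, 11/2)

1. B_x = -5  [B divides ED with EB:BD = 2/3:1/3]
2. B_y = 7/3  [B divides ED with EB:BD = 2/3:1/3]
   → B = (-5, 7/3)
3. A_x = -11/3  [2·signedArea(AED) = 76/3]
4. A_y = 85/9  [|AD|² = 14785/81]
   → A = (-11/3, 85/9)
5. F_x = -5  [FD · BE = -361/3 ∩ FA · GD = -973/18]
6. F_y = 11/2  [FD · BE = -361/3 ∩ FA · GD = -973/18]
   → F = (-5, 11/2)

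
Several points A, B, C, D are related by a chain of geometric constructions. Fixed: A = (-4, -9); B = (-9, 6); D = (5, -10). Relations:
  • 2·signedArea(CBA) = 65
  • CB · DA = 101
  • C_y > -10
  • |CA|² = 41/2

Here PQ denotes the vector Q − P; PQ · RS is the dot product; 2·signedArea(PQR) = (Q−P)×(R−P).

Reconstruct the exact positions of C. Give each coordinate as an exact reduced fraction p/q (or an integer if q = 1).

1. C_x = 1/2  [CB · DA = 101 ∩ 2·signedArea(CBA) = 65]
2. C_y = -19/2  [CB · DA = 101 ∩ 2·signedArea(CBA) = 65]
   → C = (1/2, -19/2)

C = (1/2, -19/2)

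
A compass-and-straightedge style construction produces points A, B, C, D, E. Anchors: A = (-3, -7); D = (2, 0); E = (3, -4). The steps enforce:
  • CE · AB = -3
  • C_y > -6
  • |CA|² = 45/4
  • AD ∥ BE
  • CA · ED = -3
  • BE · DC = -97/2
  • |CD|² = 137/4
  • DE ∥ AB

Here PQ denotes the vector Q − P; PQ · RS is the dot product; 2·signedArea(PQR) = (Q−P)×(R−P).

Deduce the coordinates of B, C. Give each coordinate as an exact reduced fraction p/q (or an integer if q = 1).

1. B_x = -2  [AD ∥ BE ∩ DE ∥ AB]
2. B_y = -11  [AD ∥ BE ∩ DE ∥ AB]
   → B = (-2, -11)
3. C_x = 0  [CA · ED = -3 ∩ BE · DC = -97/2]
4. C_y = -11/2  [CA · ED = -3 ∩ BE · DC = -97/2]
   → C = (0, -11/2)

B = (-2, -11)
C = (0, -11/2)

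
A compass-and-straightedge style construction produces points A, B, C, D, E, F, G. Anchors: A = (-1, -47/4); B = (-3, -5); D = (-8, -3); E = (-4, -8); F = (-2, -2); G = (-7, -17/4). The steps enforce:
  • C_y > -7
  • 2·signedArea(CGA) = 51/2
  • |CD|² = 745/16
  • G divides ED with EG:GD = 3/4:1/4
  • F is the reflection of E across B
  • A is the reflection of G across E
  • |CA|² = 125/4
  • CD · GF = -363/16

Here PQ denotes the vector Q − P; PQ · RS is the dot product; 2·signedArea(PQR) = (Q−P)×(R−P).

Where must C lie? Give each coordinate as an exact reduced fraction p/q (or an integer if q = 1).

1. C_x = -2  [2·signedArea(CGA) = 51/2 ∩ CD · GF = -363/16]
2. C_y = -25/4  [2·signedArea(CGA) = 51/2 ∩ CD · GF = -363/16]
   → C = (-2, -25/4)

C = (-2, -25/4)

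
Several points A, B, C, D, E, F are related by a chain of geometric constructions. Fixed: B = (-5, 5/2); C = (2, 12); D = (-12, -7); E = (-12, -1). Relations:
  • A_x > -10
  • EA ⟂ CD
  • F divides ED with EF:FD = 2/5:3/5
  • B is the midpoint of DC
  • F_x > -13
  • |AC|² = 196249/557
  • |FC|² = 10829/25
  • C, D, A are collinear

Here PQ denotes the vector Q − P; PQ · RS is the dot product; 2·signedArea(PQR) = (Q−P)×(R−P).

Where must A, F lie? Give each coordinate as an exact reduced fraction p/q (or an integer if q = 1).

1. A_x = -5088/557  [C, D, A are collinear ∩ EA ⟂ CD]
2. A_y = -1733/557  [C, D, A are collinear ∩ EA ⟂ CD]
   → A = (-5088/557, -1733/557)
3. F_x = -12  [F divides ED with EF:FD = 2/5:3/5]
4. F_y = -17/5  [F divides ED with EF:FD = 2/5:3/5]
   → F = (-12, -17/5)

A = (-5088/557, -1733/557)
F = (-12, -17/5)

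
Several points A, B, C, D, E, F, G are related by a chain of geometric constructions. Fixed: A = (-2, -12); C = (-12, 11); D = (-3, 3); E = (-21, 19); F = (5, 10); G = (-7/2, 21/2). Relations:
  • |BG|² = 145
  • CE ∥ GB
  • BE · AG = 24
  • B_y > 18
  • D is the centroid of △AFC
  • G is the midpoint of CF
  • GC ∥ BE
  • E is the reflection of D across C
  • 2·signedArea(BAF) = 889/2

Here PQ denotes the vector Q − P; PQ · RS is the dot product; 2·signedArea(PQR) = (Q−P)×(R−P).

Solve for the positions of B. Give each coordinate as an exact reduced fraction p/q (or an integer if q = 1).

B = (-25/2, 37/2)

1. B_x = -25/2  [GC ∥ BE ∩ CE ∥ GB]
2. B_y = 37/2  [GC ∥ BE ∩ CE ∥ GB]
   → B = (-25/2, 37/2)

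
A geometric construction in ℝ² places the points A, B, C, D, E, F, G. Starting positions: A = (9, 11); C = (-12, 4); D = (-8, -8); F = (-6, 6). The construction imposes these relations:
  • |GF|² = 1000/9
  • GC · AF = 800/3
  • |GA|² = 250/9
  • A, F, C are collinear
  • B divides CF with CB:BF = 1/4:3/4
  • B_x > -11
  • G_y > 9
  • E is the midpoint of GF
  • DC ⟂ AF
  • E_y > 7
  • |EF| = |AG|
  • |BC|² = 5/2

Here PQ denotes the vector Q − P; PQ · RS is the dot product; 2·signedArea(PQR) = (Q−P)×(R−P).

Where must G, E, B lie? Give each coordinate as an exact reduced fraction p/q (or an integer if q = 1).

1. G_x = 4  [line 15·x + 5·y + -320/3 = 0 ∩ |GF|² = 1000/9]
2. G_y = 28/3  [line 15·x + 5·y + -320/3 = 0 ∩ |GF|² = 1000/9]
   → G = (4, 28/3)
3. E_x = -1  [E is the midpoint of GF]
4. E_y = 23/3  [E is the midpoint of GF]
   → E = (-1, 23/3)
5. B_x = -21/2  [B divides CF with CB:BF = 1/4:3/4]
6. B_y = 9/2  [B divides CF with CB:BF = 1/4:3/4]
   → B = (-21/2, 9/2)

B = (-21/2, 9/2)
E = (-1, 23/3)
G = (4, 28/3)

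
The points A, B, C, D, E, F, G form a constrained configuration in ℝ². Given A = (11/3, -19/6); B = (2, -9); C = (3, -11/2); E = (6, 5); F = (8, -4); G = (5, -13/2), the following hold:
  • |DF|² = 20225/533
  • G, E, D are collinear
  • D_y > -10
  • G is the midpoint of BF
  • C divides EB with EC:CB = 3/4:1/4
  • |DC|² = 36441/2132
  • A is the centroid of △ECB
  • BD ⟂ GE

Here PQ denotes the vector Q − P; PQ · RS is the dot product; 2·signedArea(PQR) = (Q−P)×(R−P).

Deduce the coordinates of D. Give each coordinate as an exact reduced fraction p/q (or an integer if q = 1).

D = (2538/533, -4925/533)

1. D_x = 2538/533  [G, E, D are collinear ∩ BD ⟂ GE]
2. D_y = -4925/533  [G, E, D are collinear ∩ BD ⟂ GE]
   → D = (2538/533, -4925/533)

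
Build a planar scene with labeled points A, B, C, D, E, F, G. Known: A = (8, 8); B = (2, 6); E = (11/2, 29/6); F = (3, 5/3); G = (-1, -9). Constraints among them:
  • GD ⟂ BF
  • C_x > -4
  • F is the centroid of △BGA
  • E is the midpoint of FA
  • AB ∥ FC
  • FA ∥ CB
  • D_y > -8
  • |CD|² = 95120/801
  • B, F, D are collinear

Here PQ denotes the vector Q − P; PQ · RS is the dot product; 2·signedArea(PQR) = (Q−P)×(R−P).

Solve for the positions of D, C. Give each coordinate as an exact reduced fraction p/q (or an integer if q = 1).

1. D_x = 457/89  [B, F, D are collinear ∩ GD ⟂ BF]
2. D_y = -675/89  [B, F, D are collinear ∩ GD ⟂ BF]
   → D = (457/89, -675/89)
3. C_x = -3  [FA ∥ CB ∩ AB ∥ FC]
4. C_y = -1/3  [FA ∥ CB ∩ AB ∥ FC]
   → C = (-3, -1/3)

C = (-3, -1/3)
D = (457/89, -675/89)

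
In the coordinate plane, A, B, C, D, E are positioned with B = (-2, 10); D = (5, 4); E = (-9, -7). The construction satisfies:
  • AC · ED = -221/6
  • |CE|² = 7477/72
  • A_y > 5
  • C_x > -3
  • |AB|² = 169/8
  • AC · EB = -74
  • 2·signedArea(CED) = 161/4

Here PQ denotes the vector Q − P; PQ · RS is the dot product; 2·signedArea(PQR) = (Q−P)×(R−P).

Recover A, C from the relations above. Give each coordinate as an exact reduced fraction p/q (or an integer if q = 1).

1. C_x = -31/12  [line -11·x + 14·y + -165/4 = 0 ∩ |CE|² = 7477/72]
2. C_y = 11/12  [line -11·x + 14·y + -165/4 = 0 ∩ |CE|² = 7477/72]
   → C = (-31/12, 11/12)
3. A_x = -15/4  [AC · ED = -221/6 ∩ AC · EB = -74]
4. A_y = 23/4  [AC · ED = -221/6 ∩ AC · EB = -74]
   → A = (-15/4, 23/4)

A = (-15/4, 23/4)
C = (-31/12, 11/12)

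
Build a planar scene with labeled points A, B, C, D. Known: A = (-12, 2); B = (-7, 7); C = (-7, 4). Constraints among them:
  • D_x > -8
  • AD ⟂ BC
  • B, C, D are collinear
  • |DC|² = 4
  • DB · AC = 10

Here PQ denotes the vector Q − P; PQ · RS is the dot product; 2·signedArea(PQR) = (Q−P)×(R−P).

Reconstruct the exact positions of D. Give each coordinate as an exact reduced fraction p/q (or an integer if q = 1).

1. D_x = -7  [B, C, D are collinear ∩ AD ⟂ BC]
2. D_y = 2  [B, C, D are collinear ∩ AD ⟂ BC]
   → D = (-7, 2)

D = (-7, 2)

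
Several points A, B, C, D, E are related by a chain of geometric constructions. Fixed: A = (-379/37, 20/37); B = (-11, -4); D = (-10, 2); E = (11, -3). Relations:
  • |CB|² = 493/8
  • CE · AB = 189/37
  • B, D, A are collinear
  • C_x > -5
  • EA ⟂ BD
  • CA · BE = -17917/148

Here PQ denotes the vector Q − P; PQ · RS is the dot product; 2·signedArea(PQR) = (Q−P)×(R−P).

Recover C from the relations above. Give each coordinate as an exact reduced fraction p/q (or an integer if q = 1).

1. C_x = -19/4  [CA · BE = -17917/148 ∩ CE · AB = 189/37]
2. C_y = 3/4  [CA · BE = -17917/148 ∩ CE · AB = 189/37]
   → C = (-19/4, 3/4)

C = (-19/4, 3/4)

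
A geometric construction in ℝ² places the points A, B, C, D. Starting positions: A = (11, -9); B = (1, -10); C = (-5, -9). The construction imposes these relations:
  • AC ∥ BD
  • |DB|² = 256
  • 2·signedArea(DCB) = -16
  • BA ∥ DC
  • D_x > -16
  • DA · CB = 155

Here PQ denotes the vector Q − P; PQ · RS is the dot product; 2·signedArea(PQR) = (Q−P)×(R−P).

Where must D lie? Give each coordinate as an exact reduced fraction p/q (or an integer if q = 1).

1. D_x = -15  [BA ∥ DC ∩ AC ∥ BD]
2. D_y = -10  [BA ∥ DC ∩ AC ∥ BD]
   → D = (-15, -10)

D = (-15, -10)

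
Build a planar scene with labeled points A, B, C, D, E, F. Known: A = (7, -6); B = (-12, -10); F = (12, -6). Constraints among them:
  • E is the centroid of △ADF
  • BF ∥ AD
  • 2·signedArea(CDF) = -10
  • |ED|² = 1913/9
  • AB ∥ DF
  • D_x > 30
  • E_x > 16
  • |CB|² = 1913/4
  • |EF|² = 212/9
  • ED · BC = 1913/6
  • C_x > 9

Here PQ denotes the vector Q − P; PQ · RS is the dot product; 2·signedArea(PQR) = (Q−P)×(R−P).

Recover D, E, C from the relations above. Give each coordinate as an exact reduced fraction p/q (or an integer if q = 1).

C = (19/2, -6)
D = (31, -2)
E = (50/3, -14/3)

1. D_x = 31  [AB ∥ DF ∩ BF ∥ AD]
2. D_y = -2  [AB ∥ DF ∩ BF ∥ AD]
   → D = (31, -2)
3. E_x = 50/3  [E is the centroid of △ADF]
4. E_y = -14/3  [E is the centroid of △ADF]
   → E = (50/3, -14/3)
5. C_x = 19/2  [2·signedArea(CDF) = -10 ∩ ED · BC = 1913/6]
6. C_y = -6  [2·signedArea(CDF) = -10 ∩ ED · BC = 1913/6]
   → C = (19/2, -6)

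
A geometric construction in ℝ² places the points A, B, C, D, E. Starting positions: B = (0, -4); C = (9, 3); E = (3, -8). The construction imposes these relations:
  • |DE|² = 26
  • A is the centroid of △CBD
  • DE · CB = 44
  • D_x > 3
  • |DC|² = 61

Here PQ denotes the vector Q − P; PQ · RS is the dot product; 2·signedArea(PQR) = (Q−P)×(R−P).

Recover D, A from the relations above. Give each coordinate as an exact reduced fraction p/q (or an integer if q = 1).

1. D_x = 4  [line 9·x + 7·y + -15 = 0 ∩ |DC|² = 61]
2. D_y = -3  [line 9·x + 7·y + -15 = 0 ∩ |DC|² = 61]
   → D = (4, -3)
3. A_x = 13/3  [A is the centroid of △CBD]
4. A_y = -4/3  [A is the centroid of △CBD]
   → A = (13/3, -4/3)

A = (13/3, -4/3)
D = (4, -3)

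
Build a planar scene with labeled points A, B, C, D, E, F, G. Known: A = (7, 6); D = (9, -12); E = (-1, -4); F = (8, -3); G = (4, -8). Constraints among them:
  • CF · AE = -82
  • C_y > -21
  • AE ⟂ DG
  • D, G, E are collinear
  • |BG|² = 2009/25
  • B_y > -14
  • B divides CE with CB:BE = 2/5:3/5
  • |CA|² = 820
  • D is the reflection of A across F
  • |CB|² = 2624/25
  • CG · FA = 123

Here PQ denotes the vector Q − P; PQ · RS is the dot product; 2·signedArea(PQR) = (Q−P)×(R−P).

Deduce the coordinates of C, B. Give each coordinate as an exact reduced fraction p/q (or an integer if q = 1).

B = (11, -68/5)
C = (19, -20)

1. C_x = 19  [CG · FA = 123 ∩ CF · AE = -82]
2. C_y = -20  [CG · FA = 123 ∩ CF · AE = -82]
   → C = (19, -20)
3. B_x = 11  [B divides CE with CB:BE = 2/5:3/5]
4. B_y = -68/5  [B divides CE with CB:BE = 2/5:3/5]
   → B = (11, -68/5)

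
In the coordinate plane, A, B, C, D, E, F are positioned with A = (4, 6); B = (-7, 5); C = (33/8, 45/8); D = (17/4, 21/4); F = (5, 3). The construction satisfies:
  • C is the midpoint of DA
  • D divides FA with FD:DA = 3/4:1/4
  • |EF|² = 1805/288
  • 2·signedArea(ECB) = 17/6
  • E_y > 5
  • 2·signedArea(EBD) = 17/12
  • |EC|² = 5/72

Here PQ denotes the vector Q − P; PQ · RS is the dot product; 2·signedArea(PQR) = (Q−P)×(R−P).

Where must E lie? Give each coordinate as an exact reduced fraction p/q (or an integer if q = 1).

E = (101/24, 43/8)

1. E_x = 101/24  [2·signedArea(ECB) = 17/6 ∩ 2·signedArea(EBD) = 17/12]
2. E_y = 43/8  [2·signedArea(ECB) = 17/6 ∩ 2·signedArea(EBD) = 17/12]
   → E = (101/24, 43/8)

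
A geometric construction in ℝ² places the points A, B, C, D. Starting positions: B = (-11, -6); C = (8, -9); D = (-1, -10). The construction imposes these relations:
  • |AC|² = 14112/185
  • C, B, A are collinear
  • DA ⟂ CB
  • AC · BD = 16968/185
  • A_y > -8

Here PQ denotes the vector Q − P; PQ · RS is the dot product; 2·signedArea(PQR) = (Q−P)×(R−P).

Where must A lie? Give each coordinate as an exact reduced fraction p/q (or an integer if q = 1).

A = (-116/185, -1413/185)

1. A_x = -116/185  [C, B, A are collinear ∩ DA ⟂ CB]
2. A_y = -1413/185  [C, B, A are collinear ∩ DA ⟂ CB]
   → A = (-116/185, -1413/185)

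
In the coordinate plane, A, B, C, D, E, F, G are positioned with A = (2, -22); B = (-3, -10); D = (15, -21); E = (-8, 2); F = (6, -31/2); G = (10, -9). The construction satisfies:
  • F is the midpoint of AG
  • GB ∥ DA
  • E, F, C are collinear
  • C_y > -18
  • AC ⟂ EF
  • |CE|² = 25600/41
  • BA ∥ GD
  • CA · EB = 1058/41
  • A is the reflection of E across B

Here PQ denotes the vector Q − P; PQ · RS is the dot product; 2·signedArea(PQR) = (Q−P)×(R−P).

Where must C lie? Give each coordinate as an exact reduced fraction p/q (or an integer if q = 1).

1. C_x = 312/41  [E, F, C are collinear ∩ AC ⟂ EF]
2. C_y = -718/41  [E, F, C are collinear ∩ AC ⟂ EF]
   → C = (312/41, -718/41)

C = (312/41, -718/41)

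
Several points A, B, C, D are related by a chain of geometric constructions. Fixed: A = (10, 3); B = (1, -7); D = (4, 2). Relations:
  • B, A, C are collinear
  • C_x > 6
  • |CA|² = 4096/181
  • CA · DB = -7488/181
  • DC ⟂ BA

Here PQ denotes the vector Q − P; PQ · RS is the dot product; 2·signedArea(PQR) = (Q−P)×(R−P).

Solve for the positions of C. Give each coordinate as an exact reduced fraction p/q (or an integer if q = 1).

1. C_x = 1234/181  [B, A, C are collinear ∩ DC ⟂ BA]
2. C_y = -97/181  [B, A, C are collinear ∩ DC ⟂ BA]
   → C = (1234/181, -97/181)

C = (1234/181, -97/181)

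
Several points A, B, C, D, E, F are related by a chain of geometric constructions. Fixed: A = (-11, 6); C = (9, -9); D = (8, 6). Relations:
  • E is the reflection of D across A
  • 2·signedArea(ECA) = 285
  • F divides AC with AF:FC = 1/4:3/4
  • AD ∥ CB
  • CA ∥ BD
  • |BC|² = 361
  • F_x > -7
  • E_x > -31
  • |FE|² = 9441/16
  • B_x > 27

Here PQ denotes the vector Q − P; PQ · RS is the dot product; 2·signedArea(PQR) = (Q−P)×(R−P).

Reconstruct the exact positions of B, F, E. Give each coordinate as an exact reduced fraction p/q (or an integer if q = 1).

1. B_x = 28  [CA ∥ BD ∩ AD ∥ CB]
2. B_y = -9  [CA ∥ BD ∩ AD ∥ CB]
   → B = (28, -9)
3. F_x = -6  [F divides AC with AF:FC = 1/4:3/4]
4. F_y = 9/4  [F divides AC with AF:FC = 1/4:3/4]
   → F = (-6, 9/4)
5. E_x = -30  [E is the reflection of D across A]
6. E_y = 6  [E is the reflection of D across A]
   → E = (-30, 6)

B = (28, -9)
E = (-30, 6)
F = (-6, 9/4)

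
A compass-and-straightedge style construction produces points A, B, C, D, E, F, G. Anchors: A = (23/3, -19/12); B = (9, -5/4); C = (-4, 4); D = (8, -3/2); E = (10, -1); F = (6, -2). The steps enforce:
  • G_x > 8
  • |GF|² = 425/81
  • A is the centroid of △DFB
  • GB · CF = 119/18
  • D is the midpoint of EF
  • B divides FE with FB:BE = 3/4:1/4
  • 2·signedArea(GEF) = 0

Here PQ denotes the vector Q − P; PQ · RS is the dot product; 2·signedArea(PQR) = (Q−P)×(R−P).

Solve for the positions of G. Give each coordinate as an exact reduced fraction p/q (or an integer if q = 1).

1. G_x = 74/9  [2·signedArea(GEF) = 0 ∩ GB · CF = 119/18]
2. G_y = -13/9  [2·signedArea(GEF) = 0 ∩ GB · CF = 119/18]
   → G = (74/9, -13/9)

G = (74/9, -13/9)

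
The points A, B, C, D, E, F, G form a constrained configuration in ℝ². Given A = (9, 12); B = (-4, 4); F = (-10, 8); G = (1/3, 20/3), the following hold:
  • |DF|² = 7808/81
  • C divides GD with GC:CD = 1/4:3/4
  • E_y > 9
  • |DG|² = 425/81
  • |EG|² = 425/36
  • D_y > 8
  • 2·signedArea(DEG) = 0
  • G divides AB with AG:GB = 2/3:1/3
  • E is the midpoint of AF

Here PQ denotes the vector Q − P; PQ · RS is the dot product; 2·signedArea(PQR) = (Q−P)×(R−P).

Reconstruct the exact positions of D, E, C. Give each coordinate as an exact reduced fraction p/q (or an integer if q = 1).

1. E_x = -1/2  [E is the midpoint of AF]
2. E_y = 10  [E is the midpoint of AF]
   → E = (-1/2, 10)
3. D_x = -2/9  [line 10/3·x + 5/6·y + -20/3 = 0 ∩ |DG|² = 425/81]
4. D_y = 80/9  [line 10/3·x + 5/6·y + -20/3 = 0 ∩ |DG|² = 425/81]
   → D = (-2/9, 80/9)
5. C_x = 7/36  [C divides GD with GC:CD = 1/4:3/4]
6. C_y = 65/9  [C divides GD with GC:CD = 1/4:3/4]
   → C = (7/36, 65/9)

C = (7/36, 65/9)
D = (-2/9, 80/9)
E = (-1/2, 10)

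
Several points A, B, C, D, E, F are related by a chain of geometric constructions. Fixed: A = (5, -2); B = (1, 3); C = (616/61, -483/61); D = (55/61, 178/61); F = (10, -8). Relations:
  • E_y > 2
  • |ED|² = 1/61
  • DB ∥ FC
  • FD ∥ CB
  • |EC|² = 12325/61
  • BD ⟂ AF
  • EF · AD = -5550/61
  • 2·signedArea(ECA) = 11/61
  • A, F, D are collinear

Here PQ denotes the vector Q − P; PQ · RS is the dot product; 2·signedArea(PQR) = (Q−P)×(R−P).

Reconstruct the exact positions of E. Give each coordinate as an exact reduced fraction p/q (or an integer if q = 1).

E = (49/61, 173/61)

1. E_x = 49/61  [2·signedArea(ECA) = 11/61 ∩ EF · AD = -5550/61]
2. E_y = 173/61  [2·signedArea(ECA) = 11/61 ∩ EF · AD = -5550/61]
   → E = (49/61, 173/61)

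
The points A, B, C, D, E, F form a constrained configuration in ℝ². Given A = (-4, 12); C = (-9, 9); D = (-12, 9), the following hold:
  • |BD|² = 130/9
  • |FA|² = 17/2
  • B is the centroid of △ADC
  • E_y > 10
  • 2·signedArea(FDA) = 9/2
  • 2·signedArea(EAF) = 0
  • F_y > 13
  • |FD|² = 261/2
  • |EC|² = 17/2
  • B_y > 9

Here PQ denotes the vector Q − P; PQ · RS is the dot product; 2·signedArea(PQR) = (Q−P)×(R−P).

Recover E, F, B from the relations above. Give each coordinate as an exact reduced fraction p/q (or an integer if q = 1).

B = (-25/3, 10)
E = (-13/2, 21/2)
F = (-3/2, 27/2)

1. F_x = -3/2  [line -3·x + 8·y + -225/2 = 0 ∩ |FD|² = 261/2]
2. F_y = 27/2  [line -3·x + 8·y + -225/2 = 0 ∩ |FD|² = 261/2]
   → F = (-3/2, 27/2)
3. B_x = -25/3  [B is the centroid of △ADC]
4. B_y = 10  [B is the centroid of △ADC]
   → B = (-25/3, 10)
5. E_x = -13/2  [line -3/2·x + 5/2·y + -36 = 0 ∩ |EC|² = 17/2]
6. E_y = 21/2  [line -3/2·x + 5/2·y + -36 = 0 ∩ |EC|² = 17/2]
   → E = (-13/2, 21/2)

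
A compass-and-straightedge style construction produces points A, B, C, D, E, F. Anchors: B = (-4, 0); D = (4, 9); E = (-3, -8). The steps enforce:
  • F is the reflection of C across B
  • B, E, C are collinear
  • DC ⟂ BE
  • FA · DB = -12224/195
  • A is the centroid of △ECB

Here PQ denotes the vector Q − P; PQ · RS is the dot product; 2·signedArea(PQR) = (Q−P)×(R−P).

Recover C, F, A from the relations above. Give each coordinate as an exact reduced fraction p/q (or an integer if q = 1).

1. C_x = -324/65  [B, E, C are collinear ∩ DC ⟂ BE]
2. C_y = 512/65  [B, E, C are collinear ∩ DC ⟂ BE]
   → C = (-324/65, 512/65)
3. F_x = -196/65  [F is the reflection of C across B]
4. F_y = -512/65  [F is the reflection of C across B]
   → F = (-196/65, -512/65)
5. A_x = -779/195  [A is the centroid of △ECB]
6. A_y = -8/195  [A is the centroid of △ECB]
   → A = (-779/195, -8/195)

A = (-779/195, -8/195)
C = (-324/65, 512/65)
F = (-196/65, -512/65)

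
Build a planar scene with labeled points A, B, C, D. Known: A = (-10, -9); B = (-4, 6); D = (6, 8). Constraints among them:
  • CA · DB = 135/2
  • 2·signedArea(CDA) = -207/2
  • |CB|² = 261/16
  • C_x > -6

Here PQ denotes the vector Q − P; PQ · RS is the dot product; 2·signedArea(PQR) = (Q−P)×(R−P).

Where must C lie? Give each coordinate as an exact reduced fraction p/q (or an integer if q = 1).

1. C_x = -11/2  [2·signedArea(CDA) = -207/2 ∩ CA · DB = 135/2]
2. C_y = 9/4  [2·signedArea(CDA) = -207/2 ∩ CA · DB = 135/2]
   → C = (-11/2, 9/4)

C = (-11/2, 9/4)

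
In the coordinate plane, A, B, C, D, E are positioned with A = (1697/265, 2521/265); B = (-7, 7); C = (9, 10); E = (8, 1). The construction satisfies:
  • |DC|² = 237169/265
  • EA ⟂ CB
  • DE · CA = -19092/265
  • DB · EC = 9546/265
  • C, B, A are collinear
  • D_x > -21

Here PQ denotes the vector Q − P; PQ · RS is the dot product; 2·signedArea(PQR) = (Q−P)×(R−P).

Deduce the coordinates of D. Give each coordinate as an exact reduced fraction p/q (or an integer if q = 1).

1. D_x = -5407/265  [DE · CA = -19092/265 ∩ DB · EC = 9546/265]
2. D_y = 1189/265  [DE · CA = -19092/265 ∩ DB · EC = 9546/265]
   → D = (-5407/265, 1189/265)

D = (-5407/265, 1189/265)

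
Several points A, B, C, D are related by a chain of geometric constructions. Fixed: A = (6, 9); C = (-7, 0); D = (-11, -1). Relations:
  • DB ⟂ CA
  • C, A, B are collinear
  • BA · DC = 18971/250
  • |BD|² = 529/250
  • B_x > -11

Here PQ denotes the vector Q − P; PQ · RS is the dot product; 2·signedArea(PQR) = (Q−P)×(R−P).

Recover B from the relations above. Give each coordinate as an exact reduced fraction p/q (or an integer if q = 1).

B = (-2543/250, -549/250)

1. B_x = -2543/250  [C, A, B are collinear ∩ DB ⟂ CA]
2. B_y = -549/250  [C, A, B are collinear ∩ DB ⟂ CA]
   → B = (-2543/250, -549/250)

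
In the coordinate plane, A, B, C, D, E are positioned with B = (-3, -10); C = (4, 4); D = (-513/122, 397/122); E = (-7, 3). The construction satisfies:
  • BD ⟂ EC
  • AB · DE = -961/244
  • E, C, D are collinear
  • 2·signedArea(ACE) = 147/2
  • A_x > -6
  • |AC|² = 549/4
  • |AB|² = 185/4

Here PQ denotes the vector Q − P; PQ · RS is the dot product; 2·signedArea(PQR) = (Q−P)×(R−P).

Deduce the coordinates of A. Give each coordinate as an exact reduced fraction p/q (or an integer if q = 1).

1. A_x = -5  [AB · DE = -961/244 ∩ 2·signedArea(ACE) = 147/2]
2. A_y = -7/2  [AB · DE = -961/244 ∩ 2·signedArea(ACE) = 147/2]
   → A = (-5, -7/2)

A = (-5, -7/2)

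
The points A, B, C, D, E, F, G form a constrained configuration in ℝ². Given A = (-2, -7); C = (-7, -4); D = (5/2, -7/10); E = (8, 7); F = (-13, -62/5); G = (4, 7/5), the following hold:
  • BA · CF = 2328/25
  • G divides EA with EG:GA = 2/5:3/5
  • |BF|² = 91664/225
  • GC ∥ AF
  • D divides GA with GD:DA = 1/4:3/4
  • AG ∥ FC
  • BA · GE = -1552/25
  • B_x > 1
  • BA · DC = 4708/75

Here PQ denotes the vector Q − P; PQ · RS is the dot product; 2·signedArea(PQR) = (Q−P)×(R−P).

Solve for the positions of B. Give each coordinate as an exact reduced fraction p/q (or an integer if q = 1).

B = (5/3, 22/15)

1. B_x = 5/3  [BA · GE = -1552/25 ∩ BA · DC = 4708/75]
2. B_y = 22/15  [BA · GE = -1552/25 ∩ BA · DC = 4708/75]
   → B = (5/3, 22/15)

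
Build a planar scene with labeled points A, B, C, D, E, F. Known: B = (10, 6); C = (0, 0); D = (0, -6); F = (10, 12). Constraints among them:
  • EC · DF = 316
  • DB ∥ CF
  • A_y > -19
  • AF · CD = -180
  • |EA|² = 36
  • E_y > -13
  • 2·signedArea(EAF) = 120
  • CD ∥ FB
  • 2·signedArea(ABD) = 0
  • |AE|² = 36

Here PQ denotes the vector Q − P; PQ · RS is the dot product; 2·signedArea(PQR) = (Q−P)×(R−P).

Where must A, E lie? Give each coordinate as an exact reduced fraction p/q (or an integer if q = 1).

A = (-10, -18)
E = (-10, -12)

1. A_x = -10  [2·signedArea(ABD) = 0 ∩ AF · CD = -180]
2. A_y = -18  [2·signedArea(ABD) = 0 ∩ AF · CD = -180]
   → A = (-10, -18)
3. E_x = -10  [2·signedArea(EAF) = 120 ∩ EC · DF = 316]
4. E_y = -12  [2·signedArea(EAF) = 120 ∩ EC · DF = 316]
   → E = (-10, -12)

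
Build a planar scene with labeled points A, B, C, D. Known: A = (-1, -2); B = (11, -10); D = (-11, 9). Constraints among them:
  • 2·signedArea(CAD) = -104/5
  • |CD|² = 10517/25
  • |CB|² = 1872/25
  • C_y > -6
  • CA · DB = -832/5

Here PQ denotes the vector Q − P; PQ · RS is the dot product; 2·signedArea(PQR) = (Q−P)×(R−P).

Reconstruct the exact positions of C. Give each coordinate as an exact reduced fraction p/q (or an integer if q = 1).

1. C_x = 19/5  [2·signedArea(CAD) = -104/5 ∩ CA · DB = -832/5]
2. C_y = -26/5  [2·signedArea(CAD) = -104/5 ∩ CA · DB = -832/5]
   → C = (19/5, -26/5)

C = (19/5, -26/5)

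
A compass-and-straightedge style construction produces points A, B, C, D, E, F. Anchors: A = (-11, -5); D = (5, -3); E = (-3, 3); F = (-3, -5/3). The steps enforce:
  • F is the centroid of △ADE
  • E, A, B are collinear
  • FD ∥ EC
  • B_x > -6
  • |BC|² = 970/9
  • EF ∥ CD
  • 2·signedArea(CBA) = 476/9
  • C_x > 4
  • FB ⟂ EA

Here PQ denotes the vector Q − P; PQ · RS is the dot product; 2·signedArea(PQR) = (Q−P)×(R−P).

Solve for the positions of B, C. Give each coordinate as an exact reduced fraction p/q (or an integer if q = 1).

1. B_x = -16/3  [E, A, B are collinear ∩ FB ⟂ EA]
2. B_y = 2/3  [E, A, B are collinear ∩ FB ⟂ EA]
   → B = (-16/3, 2/3)
3. C_x = 5  [EF ∥ CD ∩ FD ∥ EC]
4. C_y = 5/3  [EF ∥ CD ∩ FD ∥ EC]
   → C = (5, 5/3)

B = (-16/3, 2/3)
C = (5, 5/3)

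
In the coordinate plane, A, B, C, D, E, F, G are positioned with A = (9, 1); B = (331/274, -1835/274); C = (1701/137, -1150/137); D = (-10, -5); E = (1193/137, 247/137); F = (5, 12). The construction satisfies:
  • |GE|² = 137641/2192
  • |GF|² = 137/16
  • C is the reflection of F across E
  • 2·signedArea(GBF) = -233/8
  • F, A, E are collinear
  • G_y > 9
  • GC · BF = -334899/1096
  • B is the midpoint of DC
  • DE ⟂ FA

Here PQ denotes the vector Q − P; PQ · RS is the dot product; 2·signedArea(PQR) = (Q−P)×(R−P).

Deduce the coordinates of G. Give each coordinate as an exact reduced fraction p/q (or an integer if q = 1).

G = (6, 37/4)

1. G_x = 6  [GC · BF = -334899/1096 ∩ 2·signedArea(GBF) = -233/8]
2. G_y = 37/4  [GC · BF = -334899/1096 ∩ 2·signedArea(GBF) = -233/8]
   → G = (6, 37/4)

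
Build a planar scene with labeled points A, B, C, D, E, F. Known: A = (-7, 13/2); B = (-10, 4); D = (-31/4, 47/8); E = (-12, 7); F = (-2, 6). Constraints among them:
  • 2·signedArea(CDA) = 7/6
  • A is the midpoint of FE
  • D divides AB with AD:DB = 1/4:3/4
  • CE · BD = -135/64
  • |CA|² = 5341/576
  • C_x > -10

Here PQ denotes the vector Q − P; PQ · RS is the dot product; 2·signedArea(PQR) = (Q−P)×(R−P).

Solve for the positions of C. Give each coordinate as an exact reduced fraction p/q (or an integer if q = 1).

1. C_x = -119/12  [2·signedArea(CDA) = 7/6 ∩ CE · BD = -135/64]
2. C_y = 45/8  [2·signedArea(CDA) = 7/6 ∩ CE · BD = -135/64]
   → C = (-119/12, 45/8)

C = (-119/12, 45/8)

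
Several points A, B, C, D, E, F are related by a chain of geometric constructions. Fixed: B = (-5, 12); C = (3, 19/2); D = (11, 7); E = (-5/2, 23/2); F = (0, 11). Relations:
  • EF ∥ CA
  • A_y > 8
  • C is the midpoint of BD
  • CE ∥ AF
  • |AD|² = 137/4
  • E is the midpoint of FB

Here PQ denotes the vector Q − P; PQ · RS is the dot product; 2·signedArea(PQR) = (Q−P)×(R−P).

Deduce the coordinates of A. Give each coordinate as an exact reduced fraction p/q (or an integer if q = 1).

A = (11/2, 9)

1. A_x = 11/2  [CE ∥ AF ∩ EF ∥ CA]
2. A_y = 9  [CE ∥ AF ∩ EF ∥ CA]
   → A = (11/2, 9)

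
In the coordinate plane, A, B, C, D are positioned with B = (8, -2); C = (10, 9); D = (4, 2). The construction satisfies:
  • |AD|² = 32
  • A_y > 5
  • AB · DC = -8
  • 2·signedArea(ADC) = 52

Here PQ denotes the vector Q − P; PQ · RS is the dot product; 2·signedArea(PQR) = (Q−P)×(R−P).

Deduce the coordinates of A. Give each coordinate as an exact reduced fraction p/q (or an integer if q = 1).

1. A_x = 0  [AB · DC = -8 ∩ 2·signedArea(ADC) = 52]
2. A_y = 6  [AB · DC = -8 ∩ 2·signedArea(ADC) = 52]
   → A = (0, 6)

A = (0, 6)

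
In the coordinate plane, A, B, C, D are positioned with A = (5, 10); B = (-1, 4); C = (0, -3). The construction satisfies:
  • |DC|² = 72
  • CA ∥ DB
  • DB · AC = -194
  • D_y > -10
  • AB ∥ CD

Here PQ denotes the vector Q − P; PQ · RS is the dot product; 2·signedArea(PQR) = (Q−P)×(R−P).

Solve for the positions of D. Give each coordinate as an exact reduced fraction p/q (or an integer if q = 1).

D = (-6, -9)

1. D_x = -6  [CA ∥ DB ∩ AB ∥ CD]
2. D_y = -9  [CA ∥ DB ∩ AB ∥ CD]
   → D = (-6, -9)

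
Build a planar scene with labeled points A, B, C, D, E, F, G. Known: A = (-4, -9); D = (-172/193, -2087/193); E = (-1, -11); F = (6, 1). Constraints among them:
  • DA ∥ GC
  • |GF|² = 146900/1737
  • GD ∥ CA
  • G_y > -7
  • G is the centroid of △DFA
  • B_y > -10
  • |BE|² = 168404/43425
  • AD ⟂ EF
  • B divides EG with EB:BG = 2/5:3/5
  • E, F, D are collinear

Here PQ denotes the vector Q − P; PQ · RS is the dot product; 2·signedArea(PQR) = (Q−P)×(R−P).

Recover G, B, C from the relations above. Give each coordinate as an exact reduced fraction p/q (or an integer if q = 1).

B = (-1309/2895, -26369/2895)
C = (-1586/579, -2581/579)
G = (214/579, -3631/579)

1. G_x = 214/579  [G is the centroid of △DFA]
2. G_y = -3631/579  [G is the centroid of △DFA]
   → G = (214/579, -3631/579)
3. B_x = -1309/2895  [B divides EG with EB:BG = 2/5:3/5]
4. B_y = -26369/2895  [B divides EG with EB:BG = 2/5:3/5]
   → B = (-1309/2895, -26369/2895)
5. C_x = -1586/579  [GD ∥ CA ∩ DA ∥ GC]
6. C_y = -2581/579  [GD ∥ CA ∩ DA ∥ GC]
   → C = (-1586/579, -2581/579)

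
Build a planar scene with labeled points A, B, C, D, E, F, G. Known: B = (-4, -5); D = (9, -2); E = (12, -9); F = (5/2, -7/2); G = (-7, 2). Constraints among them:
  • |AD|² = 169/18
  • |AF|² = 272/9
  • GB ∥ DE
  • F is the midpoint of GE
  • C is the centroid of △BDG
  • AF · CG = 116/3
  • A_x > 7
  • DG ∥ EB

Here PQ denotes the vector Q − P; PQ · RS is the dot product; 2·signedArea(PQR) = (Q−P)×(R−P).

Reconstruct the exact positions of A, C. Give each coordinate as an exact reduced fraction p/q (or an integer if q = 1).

1. C_x = -2/3  [C is the centroid of △BDG]
2. C_y = -5/3  [C is the centroid of △BDG]
   → C = (-2/3, -5/3)
3. A_x = 47/6  [line 19/3·x + -11/3·y + -202/3 = 0 ∩ |AF|² = 272/9]
4. A_y = -29/6  [line 19/3·x + -11/3·y + -202/3 = 0 ∩ |AF|² = 272/9]
   → A = (47/6, -29/6)

A = (47/6, -29/6)
C = (-2/3, -5/3)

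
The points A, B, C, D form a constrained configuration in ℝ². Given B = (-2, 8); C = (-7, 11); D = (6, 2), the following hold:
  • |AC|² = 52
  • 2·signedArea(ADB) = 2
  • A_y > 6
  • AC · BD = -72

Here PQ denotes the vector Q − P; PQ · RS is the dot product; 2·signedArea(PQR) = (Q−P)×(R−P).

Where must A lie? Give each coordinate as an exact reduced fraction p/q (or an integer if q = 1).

1. A_x = -1  [AC · BD = -72 ∩ 2·signedArea(ADB) = 2]
2. A_y = 7  [AC · BD = -72 ∩ 2·signedArea(ADB) = 2]
   → A = (-1, 7)

A = (-1, 7)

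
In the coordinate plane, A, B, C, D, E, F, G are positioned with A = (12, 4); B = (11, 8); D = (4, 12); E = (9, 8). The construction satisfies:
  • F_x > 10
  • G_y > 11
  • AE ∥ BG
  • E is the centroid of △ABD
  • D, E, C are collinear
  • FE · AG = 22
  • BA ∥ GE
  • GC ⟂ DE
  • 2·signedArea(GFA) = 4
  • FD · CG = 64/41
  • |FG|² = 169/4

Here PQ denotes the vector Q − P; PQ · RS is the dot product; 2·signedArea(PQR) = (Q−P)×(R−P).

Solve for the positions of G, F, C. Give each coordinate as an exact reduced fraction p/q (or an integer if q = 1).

1. G_x = 8  [BA ∥ GE ∩ AE ∥ BG]
2. G_y = 12  [BA ∥ GE ∩ AE ∥ BG]
   → G = (8, 12)
3. F_x = 21/2  [FE · AG = 22 ∩ 2·signedArea(GFA) = 4]
4. F_y = 6  [FE · AG = 22 ∩ 2·signedArea(GFA) = 4]
   → F = (21/2, 6)
5. C_x = 264/41  [D, E, C are collinear ∩ GC ⟂ DE]
6. C_y = 412/41  [D, E, C are collinear ∩ GC ⟂ DE]
   → C = (264/41, 412/41)

C = (264/41, 412/41)
F = (21/2, 6)
G = (8, 12)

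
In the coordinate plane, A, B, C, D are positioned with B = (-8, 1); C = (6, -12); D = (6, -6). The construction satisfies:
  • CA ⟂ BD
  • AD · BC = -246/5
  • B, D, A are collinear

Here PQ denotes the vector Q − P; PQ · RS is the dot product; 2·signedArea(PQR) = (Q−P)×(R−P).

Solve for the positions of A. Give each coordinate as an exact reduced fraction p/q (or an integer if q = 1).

1. A_x = 42/5  [B, D, A are collinear ∩ CA ⟂ BD]
2. A_y = -36/5  [B, D, A are collinear ∩ CA ⟂ BD]
   → A = (42/5, -36/5)

A = (42/5, -36/5)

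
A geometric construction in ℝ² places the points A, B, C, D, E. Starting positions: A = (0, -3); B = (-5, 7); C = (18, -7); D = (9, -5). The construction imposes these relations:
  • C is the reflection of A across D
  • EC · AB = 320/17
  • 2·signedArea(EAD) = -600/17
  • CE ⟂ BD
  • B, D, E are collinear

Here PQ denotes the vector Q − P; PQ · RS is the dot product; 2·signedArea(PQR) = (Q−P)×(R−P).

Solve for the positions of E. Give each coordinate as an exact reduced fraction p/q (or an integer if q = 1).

E = (258/17, -175/17)

1. E_x = 258/17  [B, D, E are collinear ∩ CE ⟂ BD]
2. E_y = -175/17  [B, D, E are collinear ∩ CE ⟂ BD]
   → E = (258/17, -175/17)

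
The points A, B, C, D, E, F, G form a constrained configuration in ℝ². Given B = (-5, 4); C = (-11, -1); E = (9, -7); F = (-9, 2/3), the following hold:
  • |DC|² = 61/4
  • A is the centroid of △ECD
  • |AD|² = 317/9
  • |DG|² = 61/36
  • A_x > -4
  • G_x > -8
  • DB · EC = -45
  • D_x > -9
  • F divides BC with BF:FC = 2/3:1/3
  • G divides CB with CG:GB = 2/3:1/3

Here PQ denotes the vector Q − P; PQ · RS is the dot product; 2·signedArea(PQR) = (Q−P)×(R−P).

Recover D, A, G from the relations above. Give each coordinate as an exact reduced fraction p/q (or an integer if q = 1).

1. D_x = -8  [line 20·x + -6·y + 169 = 0 ∩ |DC|² = 61/4]
2. D_y = 3/2  [line 20·x + -6·y + 169 = 0 ∩ |DC|² = 61/4]
   → D = (-8, 3/2)
3. A_x = -10/3  [A is the centroid of △ECD]
4. A_y = -13/6  [A is the centroid of △ECD]
   → A = (-10/3, -13/6)
5. G_x = -7  [G divides CB with CG:GB = 2/3:1/3]
6. G_y = 7/3  [G divides CB with CG:GB = 2/3:1/3]
   → G = (-7, 7/3)

A = (-10/3, -13/6)
D = (-8, 3/2)
G = (-7, 7/3)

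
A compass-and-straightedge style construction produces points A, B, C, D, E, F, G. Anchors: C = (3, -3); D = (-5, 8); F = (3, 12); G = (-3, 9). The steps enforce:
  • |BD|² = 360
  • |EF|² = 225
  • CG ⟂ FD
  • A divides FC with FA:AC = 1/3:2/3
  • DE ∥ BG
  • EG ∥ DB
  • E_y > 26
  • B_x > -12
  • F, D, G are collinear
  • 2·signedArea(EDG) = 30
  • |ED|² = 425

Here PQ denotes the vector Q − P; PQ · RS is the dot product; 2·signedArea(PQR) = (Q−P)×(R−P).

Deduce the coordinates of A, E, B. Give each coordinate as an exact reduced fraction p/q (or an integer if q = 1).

1. A_x = 3  [A divides FC with FA:AC = 1/3:2/3]
2. A_y = 7  [A divides FC with FA:AC = 1/3:2/3]
   → A = (3, 7)
3. E_x = 3  [line -1·x + 2·y + -51 = 0 ∩ |EF|² = 225]
4. E_y = 27  [line -1·x + 2·y + -51 = 0 ∩ |EF|² = 225]
   → E = (3, 27)
5. B_x = -11  [DE ∥ BG ∩ EG ∥ DB]
6. B_y = -10  [DE ∥ BG ∩ EG ∥ DB]
   → B = (-11, -10)

A = (3, 7)
B = (-11, -10)
E = (3, 27)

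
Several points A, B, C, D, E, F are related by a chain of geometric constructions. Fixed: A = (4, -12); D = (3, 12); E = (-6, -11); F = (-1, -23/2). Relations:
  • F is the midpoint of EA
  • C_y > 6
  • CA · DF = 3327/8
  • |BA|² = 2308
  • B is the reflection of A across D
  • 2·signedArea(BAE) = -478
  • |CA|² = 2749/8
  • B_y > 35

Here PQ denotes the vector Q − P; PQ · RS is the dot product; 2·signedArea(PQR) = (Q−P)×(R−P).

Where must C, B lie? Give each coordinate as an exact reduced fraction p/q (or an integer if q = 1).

1. C_x = 3/4  [line 4·x + 47/2·y + -1199/8 = 0 ∩ |CA|² = 2749/8]
2. C_y = 25/4  [line 4·x + 47/2·y + -1199/8 = 0 ∩ |CA|² = 2749/8]
   → C = (3/4, 25/4)
3. B_x = 2  [B is the reflection of A across D]
4. B_y = 36  [B is the reflection of A across D]
   → B = (2, 36)

B = (2, 36)
C = (3/4, 25/4)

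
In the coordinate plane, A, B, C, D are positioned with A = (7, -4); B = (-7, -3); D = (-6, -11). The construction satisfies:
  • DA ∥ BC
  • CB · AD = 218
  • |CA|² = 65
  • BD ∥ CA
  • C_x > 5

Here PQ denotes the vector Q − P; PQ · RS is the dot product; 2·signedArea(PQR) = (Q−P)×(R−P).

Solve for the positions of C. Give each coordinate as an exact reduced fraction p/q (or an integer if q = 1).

C = (6, 4)

1. C_x = 6  [BD ∥ CA ∩ DA ∥ BC]
2. C_y = 4  [BD ∥ CA ∩ DA ∥ BC]
   → C = (6, 4)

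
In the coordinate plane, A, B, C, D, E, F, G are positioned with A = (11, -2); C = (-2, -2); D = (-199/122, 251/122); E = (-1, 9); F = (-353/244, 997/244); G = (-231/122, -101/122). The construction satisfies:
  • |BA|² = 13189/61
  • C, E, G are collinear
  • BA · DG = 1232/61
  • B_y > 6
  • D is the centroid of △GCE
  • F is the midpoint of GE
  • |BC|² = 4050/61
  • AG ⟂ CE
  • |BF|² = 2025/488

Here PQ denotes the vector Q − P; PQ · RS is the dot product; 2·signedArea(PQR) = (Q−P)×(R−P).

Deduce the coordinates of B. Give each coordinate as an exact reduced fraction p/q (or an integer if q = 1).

1. B_x = -77/61  [line 16/61·x + 176/61·y + -1056/61 = 0 ∩ |BA|² = 13189/61]
2. B_y = 373/61  [line 16/61·x + 176/61·y + -1056/61 = 0 ∩ |BA|² = 13189/61]
   → B = (-77/61, 373/61)

B = (-77/61, 373/61)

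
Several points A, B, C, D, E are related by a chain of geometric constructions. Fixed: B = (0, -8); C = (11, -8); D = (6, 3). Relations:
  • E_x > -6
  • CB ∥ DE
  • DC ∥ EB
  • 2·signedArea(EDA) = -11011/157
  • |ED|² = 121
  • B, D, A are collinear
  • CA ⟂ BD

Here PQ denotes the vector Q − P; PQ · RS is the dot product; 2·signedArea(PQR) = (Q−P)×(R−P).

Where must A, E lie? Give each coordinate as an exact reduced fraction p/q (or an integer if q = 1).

1. A_x = 396/157  [B, D, A are collinear ∩ CA ⟂ BD]
2. A_y = -530/157  [B, D, A are collinear ∩ CA ⟂ BD]
   → A = (396/157, -530/157)
3. E_x = -5  [DC ∥ EB ∩ CB ∥ DE]
4. E_y = 3  [DC ∥ EB ∩ CB ∥ DE]
   → E = (-5, 3)

A = (396/157, -530/157)
E = (-5, 3)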